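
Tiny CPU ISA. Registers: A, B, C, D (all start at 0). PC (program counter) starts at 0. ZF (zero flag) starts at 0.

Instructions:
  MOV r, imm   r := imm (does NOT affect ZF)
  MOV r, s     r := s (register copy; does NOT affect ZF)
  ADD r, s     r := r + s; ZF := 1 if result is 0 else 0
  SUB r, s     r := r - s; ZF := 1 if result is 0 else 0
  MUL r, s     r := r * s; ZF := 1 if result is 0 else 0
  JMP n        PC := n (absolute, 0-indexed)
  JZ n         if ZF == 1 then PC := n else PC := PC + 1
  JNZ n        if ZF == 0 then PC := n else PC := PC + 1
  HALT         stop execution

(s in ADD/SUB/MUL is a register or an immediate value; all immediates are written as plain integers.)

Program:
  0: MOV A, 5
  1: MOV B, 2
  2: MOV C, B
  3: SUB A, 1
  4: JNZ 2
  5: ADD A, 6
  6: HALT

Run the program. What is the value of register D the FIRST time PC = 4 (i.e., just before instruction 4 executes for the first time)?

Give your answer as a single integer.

Step 1: PC=0 exec 'MOV A, 5'. After: A=5 B=0 C=0 D=0 ZF=0 PC=1
Step 2: PC=1 exec 'MOV B, 2'. After: A=5 B=2 C=0 D=0 ZF=0 PC=2
Step 3: PC=2 exec 'MOV C, B'. After: A=5 B=2 C=2 D=0 ZF=0 PC=3
Step 4: PC=3 exec 'SUB A, 1'. After: A=4 B=2 C=2 D=0 ZF=0 PC=4
First time PC=4: D=0

0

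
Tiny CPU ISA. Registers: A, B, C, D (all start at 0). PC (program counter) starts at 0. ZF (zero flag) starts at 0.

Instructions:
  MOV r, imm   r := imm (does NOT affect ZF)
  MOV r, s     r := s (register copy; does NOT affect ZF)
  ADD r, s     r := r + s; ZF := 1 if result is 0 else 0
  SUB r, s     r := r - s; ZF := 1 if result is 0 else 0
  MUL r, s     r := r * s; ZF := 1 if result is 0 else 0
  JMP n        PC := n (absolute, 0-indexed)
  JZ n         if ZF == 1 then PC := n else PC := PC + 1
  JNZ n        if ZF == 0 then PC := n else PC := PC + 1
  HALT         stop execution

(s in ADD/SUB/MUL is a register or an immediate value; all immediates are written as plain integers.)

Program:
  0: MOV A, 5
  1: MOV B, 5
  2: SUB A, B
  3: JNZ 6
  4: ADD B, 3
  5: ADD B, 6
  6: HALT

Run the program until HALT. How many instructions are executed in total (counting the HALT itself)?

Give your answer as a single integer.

Step 1: PC=0 exec 'MOV A, 5'. After: A=5 B=0 C=0 D=0 ZF=0 PC=1
Step 2: PC=1 exec 'MOV B, 5'. After: A=5 B=5 C=0 D=0 ZF=0 PC=2
Step 3: PC=2 exec 'SUB A, B'. After: A=0 B=5 C=0 D=0 ZF=1 PC=3
Step 4: PC=3 exec 'JNZ 6'. After: A=0 B=5 C=0 D=0 ZF=1 PC=4
Step 5: PC=4 exec 'ADD B, 3'. After: A=0 B=8 C=0 D=0 ZF=0 PC=5
Step 6: PC=5 exec 'ADD B, 6'. After: A=0 B=14 C=0 D=0 ZF=0 PC=6
Step 7: PC=6 exec 'HALT'. After: A=0 B=14 C=0 D=0 ZF=0 PC=6 HALTED
Total instructions executed: 7

Answer: 7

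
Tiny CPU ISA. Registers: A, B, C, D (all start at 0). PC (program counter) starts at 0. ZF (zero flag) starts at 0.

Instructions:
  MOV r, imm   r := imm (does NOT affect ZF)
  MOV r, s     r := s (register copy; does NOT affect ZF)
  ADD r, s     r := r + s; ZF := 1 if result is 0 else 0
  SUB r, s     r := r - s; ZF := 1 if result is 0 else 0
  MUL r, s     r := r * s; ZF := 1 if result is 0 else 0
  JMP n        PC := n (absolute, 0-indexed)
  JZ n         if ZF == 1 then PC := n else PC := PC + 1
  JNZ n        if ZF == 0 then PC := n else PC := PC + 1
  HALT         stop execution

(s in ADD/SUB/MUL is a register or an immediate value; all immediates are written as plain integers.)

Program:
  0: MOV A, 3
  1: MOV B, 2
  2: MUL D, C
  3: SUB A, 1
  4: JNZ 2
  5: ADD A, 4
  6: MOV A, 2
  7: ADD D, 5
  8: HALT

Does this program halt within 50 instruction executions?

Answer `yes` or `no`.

Step 1: PC=0 exec 'MOV A, 3'. After: A=3 B=0 C=0 D=0 ZF=0 PC=1
Step 2: PC=1 exec 'MOV B, 2'. After: A=3 B=2 C=0 D=0 ZF=0 PC=2
Step 3: PC=2 exec 'MUL D, C'. After: A=3 B=2 C=0 D=0 ZF=1 PC=3
Step 4: PC=3 exec 'SUB A, 1'. After: A=2 B=2 C=0 D=0 ZF=0 PC=4
Step 5: PC=4 exec 'JNZ 2'. After: A=2 B=2 C=0 D=0 ZF=0 PC=2
Step 6: PC=2 exec 'MUL D, C'. After: A=2 B=2 C=0 D=0 ZF=1 PC=3
Step 7: PC=3 exec 'SUB A, 1'. After: A=1 B=2 C=0 D=0 ZF=0 PC=4
Step 8: PC=4 exec 'JNZ 2'. After: A=1 B=2 C=0 D=0 ZF=0 PC=2
Step 9: PC=2 exec 'MUL D, C'. After: A=1 B=2 C=0 D=0 ZF=1 PC=3
Step 10: PC=3 exec 'SUB A, 1'. After: A=0 B=2 C=0 D=0 ZF=1 PC=4
Step 11: PC=4 exec 'JNZ 2'. After: A=0 B=2 C=0 D=0 ZF=1 PC=5
Step 12: PC=5 exec 'ADD A, 4'. After: A=4 B=2 C=0 D=0 ZF=0 PC=6
Step 13: PC=6 exec 'MOV A, 2'. After: A=2 B=2 C=0 D=0 ZF=0 PC=7
Step 14: PC=7 exec 'ADD D, 5'. After: A=2 B=2 C=0 D=5 ZF=0 PC=8
Step 15: PC=8 exec 'HALT'. After: A=2 B=2 C=0 D=5 ZF=0 PC=8 HALTED

Answer: yes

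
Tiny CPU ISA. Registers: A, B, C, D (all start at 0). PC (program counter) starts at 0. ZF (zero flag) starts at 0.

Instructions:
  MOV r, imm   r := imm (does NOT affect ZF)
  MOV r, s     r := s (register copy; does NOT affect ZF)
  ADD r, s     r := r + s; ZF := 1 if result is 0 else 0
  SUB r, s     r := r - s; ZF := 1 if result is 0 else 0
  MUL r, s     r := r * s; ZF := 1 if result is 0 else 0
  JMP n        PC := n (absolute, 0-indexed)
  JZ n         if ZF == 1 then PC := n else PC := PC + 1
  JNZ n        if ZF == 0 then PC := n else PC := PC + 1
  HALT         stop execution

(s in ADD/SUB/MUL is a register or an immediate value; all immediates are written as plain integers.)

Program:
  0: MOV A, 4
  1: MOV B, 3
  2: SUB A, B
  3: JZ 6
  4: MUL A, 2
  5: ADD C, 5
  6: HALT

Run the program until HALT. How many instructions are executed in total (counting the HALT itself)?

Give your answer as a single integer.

Answer: 7

Derivation:
Step 1: PC=0 exec 'MOV A, 4'. After: A=4 B=0 C=0 D=0 ZF=0 PC=1
Step 2: PC=1 exec 'MOV B, 3'. After: A=4 B=3 C=0 D=0 ZF=0 PC=2
Step 3: PC=2 exec 'SUB A, B'. After: A=1 B=3 C=0 D=0 ZF=0 PC=3
Step 4: PC=3 exec 'JZ 6'. After: A=1 B=3 C=0 D=0 ZF=0 PC=4
Step 5: PC=4 exec 'MUL A, 2'. After: A=2 B=3 C=0 D=0 ZF=0 PC=5
Step 6: PC=5 exec 'ADD C, 5'. After: A=2 B=3 C=5 D=0 ZF=0 PC=6
Step 7: PC=6 exec 'HALT'. After: A=2 B=3 C=5 D=0 ZF=0 PC=6 HALTED
Total instructions executed: 7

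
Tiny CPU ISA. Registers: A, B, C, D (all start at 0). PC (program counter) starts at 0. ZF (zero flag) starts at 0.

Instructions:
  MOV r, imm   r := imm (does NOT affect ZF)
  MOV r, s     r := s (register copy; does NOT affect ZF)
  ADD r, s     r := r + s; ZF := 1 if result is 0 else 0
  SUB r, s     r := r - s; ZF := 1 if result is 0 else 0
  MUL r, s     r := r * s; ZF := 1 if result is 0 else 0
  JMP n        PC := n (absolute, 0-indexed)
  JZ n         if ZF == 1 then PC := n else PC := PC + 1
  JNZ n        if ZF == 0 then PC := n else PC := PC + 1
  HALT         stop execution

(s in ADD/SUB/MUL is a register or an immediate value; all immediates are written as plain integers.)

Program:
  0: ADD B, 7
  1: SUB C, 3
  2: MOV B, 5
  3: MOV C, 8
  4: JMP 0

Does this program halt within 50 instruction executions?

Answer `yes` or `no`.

Answer: no

Derivation:
Step 1: PC=0 exec 'ADD B, 7'. After: A=0 B=7 C=0 D=0 ZF=0 PC=1
Step 2: PC=1 exec 'SUB C, 3'. After: A=0 B=7 C=-3 D=0 ZF=0 PC=2
Step 3: PC=2 exec 'MOV B, 5'. After: A=0 B=5 C=-3 D=0 ZF=0 PC=3
Step 4: PC=3 exec 'MOV C, 8'. After: A=0 B=5 C=8 D=0 ZF=0 PC=4
Step 5: PC=4 exec 'JMP 0'. After: A=0 B=5 C=8 D=0 ZF=0 PC=0
Step 6: PC=0 exec 'ADD B, 7'. After: A=0 B=12 C=8 D=0 ZF=0 PC=1
Step 7: PC=1 exec 'SUB C, 3'. After: A=0 B=12 C=5 D=0 ZF=0 PC=2
Step 8: PC=2 exec 'MOV B, 5'. After: A=0 B=5 C=5 D=0 ZF=0 PC=3
Step 9: PC=3 exec 'MOV C, 8'. After: A=0 B=5 C=8 D=0 ZF=0 PC=4
State after step 9 equals state after step 4: the program is in a cycle of length 5 and will never halt.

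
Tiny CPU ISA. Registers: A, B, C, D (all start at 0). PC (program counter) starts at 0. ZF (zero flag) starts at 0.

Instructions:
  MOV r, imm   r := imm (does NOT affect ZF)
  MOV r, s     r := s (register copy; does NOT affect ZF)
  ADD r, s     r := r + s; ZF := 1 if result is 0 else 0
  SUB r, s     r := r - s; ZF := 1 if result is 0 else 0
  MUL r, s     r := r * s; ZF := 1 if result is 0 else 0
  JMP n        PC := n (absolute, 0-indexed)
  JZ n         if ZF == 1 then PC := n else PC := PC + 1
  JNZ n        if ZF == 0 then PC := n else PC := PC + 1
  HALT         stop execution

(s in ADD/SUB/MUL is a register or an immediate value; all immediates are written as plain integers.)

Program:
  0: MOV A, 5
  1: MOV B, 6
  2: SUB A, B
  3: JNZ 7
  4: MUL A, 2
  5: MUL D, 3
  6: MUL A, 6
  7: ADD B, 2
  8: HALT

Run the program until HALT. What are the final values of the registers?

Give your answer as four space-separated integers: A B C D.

Step 1: PC=0 exec 'MOV A, 5'. After: A=5 B=0 C=0 D=0 ZF=0 PC=1
Step 2: PC=1 exec 'MOV B, 6'. After: A=5 B=6 C=0 D=0 ZF=0 PC=2
Step 3: PC=2 exec 'SUB A, B'. After: A=-1 B=6 C=0 D=0 ZF=0 PC=3
Step 4: PC=3 exec 'JNZ 7'. After: A=-1 B=6 C=0 D=0 ZF=0 PC=7
Step 5: PC=7 exec 'ADD B, 2'. After: A=-1 B=8 C=0 D=0 ZF=0 PC=8
Step 6: PC=8 exec 'HALT'. After: A=-1 B=8 C=0 D=0 ZF=0 PC=8 HALTED

Answer: -1 8 0 0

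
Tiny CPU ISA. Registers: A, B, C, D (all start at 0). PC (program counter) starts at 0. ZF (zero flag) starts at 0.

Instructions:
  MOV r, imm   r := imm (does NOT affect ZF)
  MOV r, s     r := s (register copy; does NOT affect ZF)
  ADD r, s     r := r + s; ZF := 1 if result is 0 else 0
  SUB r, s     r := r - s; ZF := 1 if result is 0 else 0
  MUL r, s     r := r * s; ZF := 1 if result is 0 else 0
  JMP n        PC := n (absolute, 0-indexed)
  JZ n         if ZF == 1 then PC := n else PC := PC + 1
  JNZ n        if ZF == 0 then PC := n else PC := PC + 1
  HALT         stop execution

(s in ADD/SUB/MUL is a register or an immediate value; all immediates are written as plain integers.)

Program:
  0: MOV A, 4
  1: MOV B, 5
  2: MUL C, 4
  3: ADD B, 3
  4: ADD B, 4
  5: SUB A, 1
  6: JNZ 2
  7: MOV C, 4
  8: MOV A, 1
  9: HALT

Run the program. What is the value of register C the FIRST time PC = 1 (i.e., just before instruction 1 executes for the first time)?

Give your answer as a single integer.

Step 1: PC=0 exec 'MOV A, 4'. After: A=4 B=0 C=0 D=0 ZF=0 PC=1
First time PC=1: C=0

0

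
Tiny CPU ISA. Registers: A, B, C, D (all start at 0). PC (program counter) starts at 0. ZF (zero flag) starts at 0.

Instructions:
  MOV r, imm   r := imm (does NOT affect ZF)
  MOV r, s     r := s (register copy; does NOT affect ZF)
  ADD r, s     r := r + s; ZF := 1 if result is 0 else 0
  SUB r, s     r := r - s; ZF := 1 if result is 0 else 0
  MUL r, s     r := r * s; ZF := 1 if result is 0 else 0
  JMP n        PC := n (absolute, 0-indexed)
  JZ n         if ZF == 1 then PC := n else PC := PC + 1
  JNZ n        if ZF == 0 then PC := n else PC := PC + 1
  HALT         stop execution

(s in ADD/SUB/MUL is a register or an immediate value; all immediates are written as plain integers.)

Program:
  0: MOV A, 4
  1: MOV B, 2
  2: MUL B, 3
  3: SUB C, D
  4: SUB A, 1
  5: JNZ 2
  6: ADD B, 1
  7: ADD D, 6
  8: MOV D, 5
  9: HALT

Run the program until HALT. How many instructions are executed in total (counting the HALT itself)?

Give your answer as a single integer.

Step 1: PC=0 exec 'MOV A, 4'. After: A=4 B=0 C=0 D=0 ZF=0 PC=1
Step 2: PC=1 exec 'MOV B, 2'. After: A=4 B=2 C=0 D=0 ZF=0 PC=2
Step 3: PC=2 exec 'MUL B, 3'. After: A=4 B=6 C=0 D=0 ZF=0 PC=3
Step 4: PC=3 exec 'SUB C, D'. After: A=4 B=6 C=0 D=0 ZF=1 PC=4
Step 5: PC=4 exec 'SUB A, 1'. After: A=3 B=6 C=0 D=0 ZF=0 PC=5
Step 6: PC=5 exec 'JNZ 2'. After: A=3 B=6 C=0 D=0 ZF=0 PC=2
Step 7: PC=2 exec 'MUL B, 3'. After: A=3 B=18 C=0 D=0 ZF=0 PC=3
Step 8: PC=3 exec 'SUB C, D'. After: A=3 B=18 C=0 D=0 ZF=1 PC=4
Step 9: PC=4 exec 'SUB A, 1'. After: A=2 B=18 C=0 D=0 ZF=0 PC=5
Step 10: PC=5 exec 'JNZ 2'. After: A=2 B=18 C=0 D=0 ZF=0 PC=2
Step 11: PC=2 exec 'MUL B, 3'. After: A=2 B=54 C=0 D=0 ZF=0 PC=3
Step 12: PC=3 exec 'SUB C, D'. After: A=2 B=54 C=0 D=0 ZF=1 PC=4
Step 13: PC=4 exec 'SUB A, 1'. After: A=1 B=54 C=0 D=0 ZF=0 PC=5
Step 14: PC=5 exec 'JNZ 2'. After: A=1 B=54 C=0 D=0 ZF=0 PC=2
Step 15: PC=2 exec 'MUL B, 3'. After: A=1 B=162 C=0 D=0 ZF=0 PC=3
Step 16: PC=3 exec 'SUB C, D'. After: A=1 B=162 C=0 D=0 ZF=1 PC=4
Step 17: PC=4 exec 'SUB A, 1'. After: A=0 B=162 C=0 D=0 ZF=1 PC=5
Step 18: PC=5 exec 'JNZ 2'. After: A=0 B=162 C=0 D=0 ZF=1 PC=6
Step 19: PC=6 exec 'ADD B, 1'. After: A=0 B=163 C=0 D=0 ZF=0 PC=7
Step 20: PC=7 exec 'ADD D, 6'. After: A=0 B=163 C=0 D=6 ZF=0 PC=8
Step 21: PC=8 exec 'MOV D, 5'. After: A=0 B=163 C=0 D=5 ZF=0 PC=9
Step 22: PC=9 exec 'HALT'. After: A=0 B=163 C=0 D=5 ZF=0 PC=9 HALTED
Total instructions executed: 22

Answer: 22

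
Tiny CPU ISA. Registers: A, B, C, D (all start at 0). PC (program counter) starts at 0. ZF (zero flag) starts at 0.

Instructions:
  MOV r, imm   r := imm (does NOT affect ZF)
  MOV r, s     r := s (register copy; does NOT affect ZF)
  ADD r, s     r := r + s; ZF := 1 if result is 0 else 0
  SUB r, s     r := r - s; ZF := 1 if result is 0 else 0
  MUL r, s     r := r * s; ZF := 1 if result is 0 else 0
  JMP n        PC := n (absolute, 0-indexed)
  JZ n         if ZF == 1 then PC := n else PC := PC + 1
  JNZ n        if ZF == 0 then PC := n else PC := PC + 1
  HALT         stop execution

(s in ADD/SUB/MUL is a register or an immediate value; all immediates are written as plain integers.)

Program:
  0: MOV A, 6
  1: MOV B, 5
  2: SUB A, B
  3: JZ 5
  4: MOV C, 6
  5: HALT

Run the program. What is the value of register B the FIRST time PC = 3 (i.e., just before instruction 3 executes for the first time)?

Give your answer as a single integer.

Step 1: PC=0 exec 'MOV A, 6'. After: A=6 B=0 C=0 D=0 ZF=0 PC=1
Step 2: PC=1 exec 'MOV B, 5'. After: A=6 B=5 C=0 D=0 ZF=0 PC=2
Step 3: PC=2 exec 'SUB A, B'. After: A=1 B=5 C=0 D=0 ZF=0 PC=3
First time PC=3: B=5

5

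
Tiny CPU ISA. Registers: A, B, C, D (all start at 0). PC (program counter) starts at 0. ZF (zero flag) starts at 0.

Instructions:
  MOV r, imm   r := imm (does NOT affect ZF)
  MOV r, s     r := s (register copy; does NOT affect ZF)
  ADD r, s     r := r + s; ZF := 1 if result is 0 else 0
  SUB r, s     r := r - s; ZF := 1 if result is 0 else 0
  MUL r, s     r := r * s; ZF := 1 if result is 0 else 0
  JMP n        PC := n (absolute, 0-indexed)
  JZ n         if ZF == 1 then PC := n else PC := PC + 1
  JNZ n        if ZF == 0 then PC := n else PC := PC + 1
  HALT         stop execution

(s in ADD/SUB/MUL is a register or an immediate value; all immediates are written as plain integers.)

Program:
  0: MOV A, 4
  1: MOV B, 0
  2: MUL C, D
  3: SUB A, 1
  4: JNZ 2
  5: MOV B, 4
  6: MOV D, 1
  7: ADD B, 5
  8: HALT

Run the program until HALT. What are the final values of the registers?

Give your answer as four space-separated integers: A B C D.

Answer: 0 9 0 1

Derivation:
Step 1: PC=0 exec 'MOV A, 4'. After: A=4 B=0 C=0 D=0 ZF=0 PC=1
Step 2: PC=1 exec 'MOV B, 0'. After: A=4 B=0 C=0 D=0 ZF=0 PC=2
Step 3: PC=2 exec 'MUL C, D'. After: A=4 B=0 C=0 D=0 ZF=1 PC=3
Step 4: PC=3 exec 'SUB A, 1'. After: A=3 B=0 C=0 D=0 ZF=0 PC=4
Step 5: PC=4 exec 'JNZ 2'. After: A=3 B=0 C=0 D=0 ZF=0 PC=2
Step 6: PC=2 exec 'MUL C, D'. After: A=3 B=0 C=0 D=0 ZF=1 PC=3
Step 7: PC=3 exec 'SUB A, 1'. After: A=2 B=0 C=0 D=0 ZF=0 PC=4
Step 8: PC=4 exec 'JNZ 2'. After: A=2 B=0 C=0 D=0 ZF=0 PC=2
Step 9: PC=2 exec 'MUL C, D'. After: A=2 B=0 C=0 D=0 ZF=1 PC=3
Step 10: PC=3 exec 'SUB A, 1'. After: A=1 B=0 C=0 D=0 ZF=0 PC=4
Step 11: PC=4 exec 'JNZ 2'. After: A=1 B=0 C=0 D=0 ZF=0 PC=2
Step 12: PC=2 exec 'MUL C, D'. After: A=1 B=0 C=0 D=0 ZF=1 PC=3
Step 13: PC=3 exec 'SUB A, 1'. After: A=0 B=0 C=0 D=0 ZF=1 PC=4
Step 14: PC=4 exec 'JNZ 2'. After: A=0 B=0 C=0 D=0 ZF=1 PC=5
Step 15: PC=5 exec 'MOV B, 4'. After: A=0 B=4 C=0 D=0 ZF=1 PC=6
Step 16: PC=6 exec 'MOV D, 1'. After: A=0 B=4 C=0 D=1 ZF=1 PC=7
Step 17: PC=7 exec 'ADD B, 5'. After: A=0 B=9 C=0 D=1 ZF=0 PC=8
Step 18: PC=8 exec 'HALT'. After: A=0 B=9 C=0 D=1 ZF=0 PC=8 HALTED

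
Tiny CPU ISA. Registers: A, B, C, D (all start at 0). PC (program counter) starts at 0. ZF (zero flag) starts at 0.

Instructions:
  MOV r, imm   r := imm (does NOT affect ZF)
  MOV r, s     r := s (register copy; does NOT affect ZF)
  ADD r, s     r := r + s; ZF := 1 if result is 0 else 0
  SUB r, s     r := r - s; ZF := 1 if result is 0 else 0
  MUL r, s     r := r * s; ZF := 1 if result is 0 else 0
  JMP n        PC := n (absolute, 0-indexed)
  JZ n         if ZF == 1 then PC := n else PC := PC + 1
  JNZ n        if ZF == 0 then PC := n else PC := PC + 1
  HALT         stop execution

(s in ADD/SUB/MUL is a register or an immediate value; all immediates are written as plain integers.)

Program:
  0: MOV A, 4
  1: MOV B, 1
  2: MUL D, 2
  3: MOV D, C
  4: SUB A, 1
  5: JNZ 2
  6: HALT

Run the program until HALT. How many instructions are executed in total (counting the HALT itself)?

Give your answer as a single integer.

Answer: 19

Derivation:
Step 1: PC=0 exec 'MOV A, 4'. After: A=4 B=0 C=0 D=0 ZF=0 PC=1
Step 2: PC=1 exec 'MOV B, 1'. After: A=4 B=1 C=0 D=0 ZF=0 PC=2
Step 3: PC=2 exec 'MUL D, 2'. After: A=4 B=1 C=0 D=0 ZF=1 PC=3
Step 4: PC=3 exec 'MOV D, C'. After: A=4 B=1 C=0 D=0 ZF=1 PC=4
Step 5: PC=4 exec 'SUB A, 1'. After: A=3 B=1 C=0 D=0 ZF=0 PC=5
Step 6: PC=5 exec 'JNZ 2'. After: A=3 B=1 C=0 D=0 ZF=0 PC=2
Step 7: PC=2 exec 'MUL D, 2'. After: A=3 B=1 C=0 D=0 ZF=1 PC=3
Step 8: PC=3 exec 'MOV D, C'. After: A=3 B=1 C=0 D=0 ZF=1 PC=4
Step 9: PC=4 exec 'SUB A, 1'. After: A=2 B=1 C=0 D=0 ZF=0 PC=5
Step 10: PC=5 exec 'JNZ 2'. After: A=2 B=1 C=0 D=0 ZF=0 PC=2
Step 11: PC=2 exec 'MUL D, 2'. After: A=2 B=1 C=0 D=0 ZF=1 PC=3
Step 12: PC=3 exec 'MOV D, C'. After: A=2 B=1 C=0 D=0 ZF=1 PC=4
Step 13: PC=4 exec 'SUB A, 1'. After: A=1 B=1 C=0 D=0 ZF=0 PC=5
Step 14: PC=5 exec 'JNZ 2'. After: A=1 B=1 C=0 D=0 ZF=0 PC=2
Step 15: PC=2 exec 'MUL D, 2'. After: A=1 B=1 C=0 D=0 ZF=1 PC=3
Step 16: PC=3 exec 'MOV D, C'. After: A=1 B=1 C=0 D=0 ZF=1 PC=4
Step 17: PC=4 exec 'SUB A, 1'. After: A=0 B=1 C=0 D=0 ZF=1 PC=5
Step 18: PC=5 exec 'JNZ 2'. After: A=0 B=1 C=0 D=0 ZF=1 PC=6
Step 19: PC=6 exec 'HALT'. After: A=0 B=1 C=0 D=0 ZF=1 PC=6 HALTED
Total instructions executed: 19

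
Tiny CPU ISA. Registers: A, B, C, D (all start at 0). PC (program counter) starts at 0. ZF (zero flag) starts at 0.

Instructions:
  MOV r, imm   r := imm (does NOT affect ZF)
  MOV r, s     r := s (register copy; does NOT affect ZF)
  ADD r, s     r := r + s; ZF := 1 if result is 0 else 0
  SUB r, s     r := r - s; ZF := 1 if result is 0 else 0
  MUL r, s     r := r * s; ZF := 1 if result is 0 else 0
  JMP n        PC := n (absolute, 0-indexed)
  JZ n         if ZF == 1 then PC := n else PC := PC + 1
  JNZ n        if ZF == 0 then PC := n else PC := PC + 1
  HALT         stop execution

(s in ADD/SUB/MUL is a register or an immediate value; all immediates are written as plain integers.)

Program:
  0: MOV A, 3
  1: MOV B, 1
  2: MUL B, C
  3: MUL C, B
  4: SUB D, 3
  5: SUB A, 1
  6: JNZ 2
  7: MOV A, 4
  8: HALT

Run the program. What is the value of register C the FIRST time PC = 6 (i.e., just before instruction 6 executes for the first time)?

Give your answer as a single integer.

Step 1: PC=0 exec 'MOV A, 3'. After: A=3 B=0 C=0 D=0 ZF=0 PC=1
Step 2: PC=1 exec 'MOV B, 1'. After: A=3 B=1 C=0 D=0 ZF=0 PC=2
Step 3: PC=2 exec 'MUL B, C'. After: A=3 B=0 C=0 D=0 ZF=1 PC=3
Step 4: PC=3 exec 'MUL C, B'. After: A=3 B=0 C=0 D=0 ZF=1 PC=4
Step 5: PC=4 exec 'SUB D, 3'. After: A=3 B=0 C=0 D=-3 ZF=0 PC=5
Step 6: PC=5 exec 'SUB A, 1'. After: A=2 B=0 C=0 D=-3 ZF=0 PC=6
First time PC=6: C=0

0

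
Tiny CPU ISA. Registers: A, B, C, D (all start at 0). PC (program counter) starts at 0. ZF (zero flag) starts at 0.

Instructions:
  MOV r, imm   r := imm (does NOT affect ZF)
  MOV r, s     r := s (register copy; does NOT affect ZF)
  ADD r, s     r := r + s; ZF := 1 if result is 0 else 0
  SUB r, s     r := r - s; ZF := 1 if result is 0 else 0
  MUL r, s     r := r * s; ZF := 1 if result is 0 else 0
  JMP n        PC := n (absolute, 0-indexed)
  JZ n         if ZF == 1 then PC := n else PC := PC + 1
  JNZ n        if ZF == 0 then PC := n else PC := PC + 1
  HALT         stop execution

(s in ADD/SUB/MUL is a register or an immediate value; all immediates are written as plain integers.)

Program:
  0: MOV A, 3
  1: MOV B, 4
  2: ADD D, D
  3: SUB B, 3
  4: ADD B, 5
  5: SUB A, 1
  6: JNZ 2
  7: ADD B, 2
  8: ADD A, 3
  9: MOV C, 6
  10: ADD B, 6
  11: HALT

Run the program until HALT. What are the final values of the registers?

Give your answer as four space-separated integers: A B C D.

Answer: 3 18 6 0

Derivation:
Step 1: PC=0 exec 'MOV A, 3'. After: A=3 B=0 C=0 D=0 ZF=0 PC=1
Step 2: PC=1 exec 'MOV B, 4'. After: A=3 B=4 C=0 D=0 ZF=0 PC=2
Step 3: PC=2 exec 'ADD D, D'. After: A=3 B=4 C=0 D=0 ZF=1 PC=3
Step 4: PC=3 exec 'SUB B, 3'. After: A=3 B=1 C=0 D=0 ZF=0 PC=4
Step 5: PC=4 exec 'ADD B, 5'. After: A=3 B=6 C=0 D=0 ZF=0 PC=5
Step 6: PC=5 exec 'SUB A, 1'. After: A=2 B=6 C=0 D=0 ZF=0 PC=6
Step 7: PC=6 exec 'JNZ 2'. After: A=2 B=6 C=0 D=0 ZF=0 PC=2
Step 8: PC=2 exec 'ADD D, D'. After: A=2 B=6 C=0 D=0 ZF=1 PC=3
Step 9: PC=3 exec 'SUB B, 3'. After: A=2 B=3 C=0 D=0 ZF=0 PC=4
Step 10: PC=4 exec 'ADD B, 5'. After: A=2 B=8 C=0 D=0 ZF=0 PC=5
Step 11: PC=5 exec 'SUB A, 1'. After: A=1 B=8 C=0 D=0 ZF=0 PC=6
Step 12: PC=6 exec 'JNZ 2'. After: A=1 B=8 C=0 D=0 ZF=0 PC=2
Step 13: PC=2 exec 'ADD D, D'. After: A=1 B=8 C=0 D=0 ZF=1 PC=3
Step 14: PC=3 exec 'SUB B, 3'. After: A=1 B=5 C=0 D=0 ZF=0 PC=4
Step 15: PC=4 exec 'ADD B, 5'. After: A=1 B=10 C=0 D=0 ZF=0 PC=5
Step 16: PC=5 exec 'SUB A, 1'. After: A=0 B=10 C=0 D=0 ZF=1 PC=6
Step 17: PC=6 exec 'JNZ 2'. After: A=0 B=10 C=0 D=0 ZF=1 PC=7
Step 18: PC=7 exec 'ADD B, 2'. After: A=0 B=12 C=0 D=0 ZF=0 PC=8
Step 19: PC=8 exec 'ADD A, 3'. After: A=3 B=12 C=0 D=0 ZF=0 PC=9
Step 20: PC=9 exec 'MOV C, 6'. After: A=3 B=12 C=6 D=0 ZF=0 PC=10
Step 21: PC=10 exec 'ADD B, 6'. After: A=3 B=18 C=6 D=0 ZF=0 PC=11
Step 22: PC=11 exec 'HALT'. After: A=3 B=18 C=6 D=0 ZF=0 PC=11 HALTED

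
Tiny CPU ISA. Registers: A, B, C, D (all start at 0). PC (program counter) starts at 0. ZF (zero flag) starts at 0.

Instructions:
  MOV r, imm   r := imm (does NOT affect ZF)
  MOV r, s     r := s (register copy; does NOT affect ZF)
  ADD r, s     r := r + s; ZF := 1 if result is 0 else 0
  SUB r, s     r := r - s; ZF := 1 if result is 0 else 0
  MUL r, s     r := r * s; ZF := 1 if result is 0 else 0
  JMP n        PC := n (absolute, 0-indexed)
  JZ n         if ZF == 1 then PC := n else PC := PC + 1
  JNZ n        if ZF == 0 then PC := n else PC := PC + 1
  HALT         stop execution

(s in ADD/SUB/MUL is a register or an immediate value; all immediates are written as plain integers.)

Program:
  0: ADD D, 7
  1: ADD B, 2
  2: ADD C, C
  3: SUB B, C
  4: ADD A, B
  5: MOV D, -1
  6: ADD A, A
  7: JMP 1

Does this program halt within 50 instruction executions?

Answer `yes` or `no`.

Step 1: PC=0 exec 'ADD D, 7'. After: A=0 B=0 C=0 D=7 ZF=0 PC=1
Step 2: PC=1 exec 'ADD B, 2'. After: A=0 B=2 C=0 D=7 ZF=0 PC=2
Step 3: PC=2 exec 'ADD C, C'. After: A=0 B=2 C=0 D=7 ZF=1 PC=3
Step 4: PC=3 exec 'SUB B, C'. After: A=0 B=2 C=0 D=7 ZF=0 PC=4
Step 5: PC=4 exec 'ADD A, B'. After: A=2 B=2 C=0 D=7 ZF=0 PC=5
Step 6: PC=5 exec 'MOV D, -1'. After: A=2 B=2 C=0 D=-1 ZF=0 PC=6
Step 7: PC=6 exec 'ADD A, A'. After: A=4 B=2 C=0 D=-1 ZF=0 PC=7
Step 8: PC=7 exec 'JMP 1'. After: A=4 B=2 C=0 D=-1 ZF=0 PC=1
Step 9: PC=1 exec 'ADD B, 2'. After: A=4 B=4 C=0 D=-1 ZF=0 PC=2
Step 10: PC=2 exec 'ADD C, C'. After: A=4 B=4 C=0 D=-1 ZF=1 PC=3
Step 11: PC=3 exec 'SUB B, C'. After: A=4 B=4 C=0 D=-1 ZF=0 PC=4
Step 12: PC=4 exec 'ADD A, B'. After: A=8 B=4 C=0 D=-1 ZF=0 PC=5
Step 13: PC=5 exec 'MOV D, -1'. After: A=8 B=4 C=0 D=-1 ZF=0 PC=6
Step 14: PC=6 exec 'ADD A, A'. After: A=16 B=4 C=0 D=-1 ZF=0 PC=7
Step 15: PC=7 exec 'JMP 1'. After: A=16 B=4 C=0 D=-1 ZF=0 PC=1
After 50 steps: not halted. PC revisits the same instructions with no path to HALT; will never halt.

Answer: no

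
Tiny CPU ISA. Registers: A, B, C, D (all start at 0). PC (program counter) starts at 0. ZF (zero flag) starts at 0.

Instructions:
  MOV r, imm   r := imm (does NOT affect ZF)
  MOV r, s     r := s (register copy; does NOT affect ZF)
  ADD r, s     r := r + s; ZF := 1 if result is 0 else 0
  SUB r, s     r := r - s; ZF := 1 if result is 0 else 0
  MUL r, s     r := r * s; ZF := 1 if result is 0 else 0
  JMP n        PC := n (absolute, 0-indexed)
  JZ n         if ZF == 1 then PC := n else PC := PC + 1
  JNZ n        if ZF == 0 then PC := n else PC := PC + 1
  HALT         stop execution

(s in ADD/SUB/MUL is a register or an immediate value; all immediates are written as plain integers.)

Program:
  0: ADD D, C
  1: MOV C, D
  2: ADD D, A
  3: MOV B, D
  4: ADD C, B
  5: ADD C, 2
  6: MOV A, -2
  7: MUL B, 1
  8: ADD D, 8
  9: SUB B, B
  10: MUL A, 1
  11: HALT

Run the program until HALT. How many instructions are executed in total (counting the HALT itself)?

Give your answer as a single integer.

Answer: 12

Derivation:
Step 1: PC=0 exec 'ADD D, C'. After: A=0 B=0 C=0 D=0 ZF=1 PC=1
Step 2: PC=1 exec 'MOV C, D'. After: A=0 B=0 C=0 D=0 ZF=1 PC=2
Step 3: PC=2 exec 'ADD D, A'. After: A=0 B=0 C=0 D=0 ZF=1 PC=3
Step 4: PC=3 exec 'MOV B, D'. After: A=0 B=0 C=0 D=0 ZF=1 PC=4
Step 5: PC=4 exec 'ADD C, B'. After: A=0 B=0 C=0 D=0 ZF=1 PC=5
Step 6: PC=5 exec 'ADD C, 2'. After: A=0 B=0 C=2 D=0 ZF=0 PC=6
Step 7: PC=6 exec 'MOV A, -2'. After: A=-2 B=0 C=2 D=0 ZF=0 PC=7
Step 8: PC=7 exec 'MUL B, 1'. After: A=-2 B=0 C=2 D=0 ZF=1 PC=8
Step 9: PC=8 exec 'ADD D, 8'. After: A=-2 B=0 C=2 D=8 ZF=0 PC=9
Step 10: PC=9 exec 'SUB B, B'. After: A=-2 B=0 C=2 D=8 ZF=1 PC=10
Step 11: PC=10 exec 'MUL A, 1'. After: A=-2 B=0 C=2 D=8 ZF=0 PC=11
Step 12: PC=11 exec 'HALT'. After: A=-2 B=0 C=2 D=8 ZF=0 PC=11 HALTED
Total instructions executed: 12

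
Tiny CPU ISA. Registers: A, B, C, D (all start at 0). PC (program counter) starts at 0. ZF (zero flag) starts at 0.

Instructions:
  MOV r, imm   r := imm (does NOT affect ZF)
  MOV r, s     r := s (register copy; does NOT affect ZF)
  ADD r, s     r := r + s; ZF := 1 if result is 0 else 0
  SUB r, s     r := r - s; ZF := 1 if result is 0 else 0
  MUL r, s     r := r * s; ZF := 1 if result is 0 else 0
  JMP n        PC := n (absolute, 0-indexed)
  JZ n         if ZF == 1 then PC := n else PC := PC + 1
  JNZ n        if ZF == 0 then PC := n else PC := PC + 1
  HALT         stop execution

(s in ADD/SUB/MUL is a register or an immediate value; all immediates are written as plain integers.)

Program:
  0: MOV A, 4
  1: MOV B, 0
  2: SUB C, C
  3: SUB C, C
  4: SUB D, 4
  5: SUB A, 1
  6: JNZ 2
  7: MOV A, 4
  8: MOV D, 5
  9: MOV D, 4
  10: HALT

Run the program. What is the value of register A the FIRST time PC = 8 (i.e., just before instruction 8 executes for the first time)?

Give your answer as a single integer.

Step 1: PC=0 exec 'MOV A, 4'. After: A=4 B=0 C=0 D=0 ZF=0 PC=1
Step 2: PC=1 exec 'MOV B, 0'. After: A=4 B=0 C=0 D=0 ZF=0 PC=2
Step 3: PC=2 exec 'SUB C, C'. After: A=4 B=0 C=0 D=0 ZF=1 PC=3
Step 4: PC=3 exec 'SUB C, C'. After: A=4 B=0 C=0 D=0 ZF=1 PC=4
Step 5: PC=4 exec 'SUB D, 4'. After: A=4 B=0 C=0 D=-4 ZF=0 PC=5
Step 6: PC=5 exec 'SUB A, 1'. After: A=3 B=0 C=0 D=-4 ZF=0 PC=6
Step 7: PC=6 exec 'JNZ 2'. After: A=3 B=0 C=0 D=-4 ZF=0 PC=2
Step 8: PC=2 exec 'SUB C, C'. After: A=3 B=0 C=0 D=-4 ZF=1 PC=3
Step 9: PC=3 exec 'SUB C, C'. After: A=3 B=0 C=0 D=-4 ZF=1 PC=4
Step 10: PC=4 exec 'SUB D, 4'. After: A=3 B=0 C=0 D=-8 ZF=0 PC=5
Step 11: PC=5 exec 'SUB A, 1'. After: A=2 B=0 C=0 D=-8 ZF=0 PC=6
Step 12: PC=6 exec 'JNZ 2'. After: A=2 B=0 C=0 D=-8 ZF=0 PC=2
Step 13: PC=2 exec 'SUB C, C'. After: A=2 B=0 C=0 D=-8 ZF=1 PC=3
Step 14: PC=3 exec 'SUB C, C'. After: A=2 B=0 C=0 D=-8 ZF=1 PC=4
Step 15: PC=4 exec 'SUB D, 4'. After: A=2 B=0 C=0 D=-12 ZF=0 PC=5
Step 16: PC=5 exec 'SUB A, 1'. After: A=1 B=0 C=0 D=-12 ZF=0 PC=6
Step 17: PC=6 exec 'JNZ 2'. After: A=1 B=0 C=0 D=-12 ZF=0 PC=2
Step 18: PC=2 exec 'SUB C, C'. After: A=1 B=0 C=0 D=-12 ZF=1 PC=3
Step 19: PC=3 exec 'SUB C, C'. After: A=1 B=0 C=0 D=-12 ZF=1 PC=4
Step 20: PC=4 exec 'SUB D, 4'. After: A=1 B=0 C=0 D=-16 ZF=0 PC=5
Step 21: PC=5 exec 'SUB A, 1'. After: A=0 B=0 C=0 D=-16 ZF=1 PC=6
Step 22: PC=6 exec 'JNZ 2'. After: A=0 B=0 C=0 D=-16 ZF=1 PC=7
Step 23: PC=7 exec 'MOV A, 4'. After: A=4 B=0 C=0 D=-16 ZF=1 PC=8
First time PC=8: A=4

4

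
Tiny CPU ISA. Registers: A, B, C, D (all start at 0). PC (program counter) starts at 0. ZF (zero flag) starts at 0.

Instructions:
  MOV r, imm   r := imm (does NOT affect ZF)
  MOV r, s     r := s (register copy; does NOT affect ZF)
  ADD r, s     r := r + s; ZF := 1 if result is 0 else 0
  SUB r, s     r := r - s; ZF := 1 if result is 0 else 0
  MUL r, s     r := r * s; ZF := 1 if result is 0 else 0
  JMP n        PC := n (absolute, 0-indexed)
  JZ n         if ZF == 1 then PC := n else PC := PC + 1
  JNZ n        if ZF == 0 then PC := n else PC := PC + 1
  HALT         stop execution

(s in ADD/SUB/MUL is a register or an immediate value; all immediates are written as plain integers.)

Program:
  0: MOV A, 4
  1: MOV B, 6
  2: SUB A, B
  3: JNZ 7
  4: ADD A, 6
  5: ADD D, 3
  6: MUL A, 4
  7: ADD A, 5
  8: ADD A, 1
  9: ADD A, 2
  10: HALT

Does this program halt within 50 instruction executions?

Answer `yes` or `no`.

Answer: yes

Derivation:
Step 1: PC=0 exec 'MOV A, 4'. After: A=4 B=0 C=0 D=0 ZF=0 PC=1
Step 2: PC=1 exec 'MOV B, 6'. After: A=4 B=6 C=0 D=0 ZF=0 PC=2
Step 3: PC=2 exec 'SUB A, B'. After: A=-2 B=6 C=0 D=0 ZF=0 PC=3
Step 4: PC=3 exec 'JNZ 7'. After: A=-2 B=6 C=0 D=0 ZF=0 PC=7
Step 5: PC=7 exec 'ADD A, 5'. After: A=3 B=6 C=0 D=0 ZF=0 PC=8
Step 6: PC=8 exec 'ADD A, 1'. After: A=4 B=6 C=0 D=0 ZF=0 PC=9
Step 7: PC=9 exec 'ADD A, 2'. After: A=6 B=6 C=0 D=0 ZF=0 PC=10
Step 8: PC=10 exec 'HALT'. After: A=6 B=6 C=0 D=0 ZF=0 PC=10 HALTED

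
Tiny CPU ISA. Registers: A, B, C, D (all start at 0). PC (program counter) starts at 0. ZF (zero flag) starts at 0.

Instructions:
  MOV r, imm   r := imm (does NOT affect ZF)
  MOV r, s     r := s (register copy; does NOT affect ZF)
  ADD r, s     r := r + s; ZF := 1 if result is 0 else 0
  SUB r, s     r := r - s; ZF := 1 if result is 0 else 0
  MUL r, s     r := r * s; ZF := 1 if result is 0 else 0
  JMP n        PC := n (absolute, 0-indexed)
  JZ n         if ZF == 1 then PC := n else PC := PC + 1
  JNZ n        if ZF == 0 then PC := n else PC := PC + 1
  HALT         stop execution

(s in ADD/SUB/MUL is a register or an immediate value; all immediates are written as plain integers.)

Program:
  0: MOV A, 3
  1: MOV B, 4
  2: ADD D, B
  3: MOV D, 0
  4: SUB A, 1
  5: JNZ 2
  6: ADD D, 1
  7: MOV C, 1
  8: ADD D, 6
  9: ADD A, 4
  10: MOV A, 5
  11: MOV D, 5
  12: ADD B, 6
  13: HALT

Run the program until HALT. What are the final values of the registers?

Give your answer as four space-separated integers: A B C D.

Answer: 5 10 1 5

Derivation:
Step 1: PC=0 exec 'MOV A, 3'. After: A=3 B=0 C=0 D=0 ZF=0 PC=1
Step 2: PC=1 exec 'MOV B, 4'. After: A=3 B=4 C=0 D=0 ZF=0 PC=2
Step 3: PC=2 exec 'ADD D, B'. After: A=3 B=4 C=0 D=4 ZF=0 PC=3
Step 4: PC=3 exec 'MOV D, 0'. After: A=3 B=4 C=0 D=0 ZF=0 PC=4
Step 5: PC=4 exec 'SUB A, 1'. After: A=2 B=4 C=0 D=0 ZF=0 PC=5
Step 6: PC=5 exec 'JNZ 2'. After: A=2 B=4 C=0 D=0 ZF=0 PC=2
Step 7: PC=2 exec 'ADD D, B'. After: A=2 B=4 C=0 D=4 ZF=0 PC=3
Step 8: PC=3 exec 'MOV D, 0'. After: A=2 B=4 C=0 D=0 ZF=0 PC=4
Step 9: PC=4 exec 'SUB A, 1'. After: A=1 B=4 C=0 D=0 ZF=0 PC=5
Step 10: PC=5 exec 'JNZ 2'. After: A=1 B=4 C=0 D=0 ZF=0 PC=2
Step 11: PC=2 exec 'ADD D, B'. After: A=1 B=4 C=0 D=4 ZF=0 PC=3
Step 12: PC=3 exec 'MOV D, 0'. After: A=1 B=4 C=0 D=0 ZF=0 PC=4
Step 13: PC=4 exec 'SUB A, 1'. After: A=0 B=4 C=0 D=0 ZF=1 PC=5
Step 14: PC=5 exec 'JNZ 2'. After: A=0 B=4 C=0 D=0 ZF=1 PC=6
Step 15: PC=6 exec 'ADD D, 1'. After: A=0 B=4 C=0 D=1 ZF=0 PC=7
Step 16: PC=7 exec 'MOV C, 1'. After: A=0 B=4 C=1 D=1 ZF=0 PC=8
Step 17: PC=8 exec 'ADD D, 6'. After: A=0 B=4 C=1 D=7 ZF=0 PC=9
Step 18: PC=9 exec 'ADD A, 4'. After: A=4 B=4 C=1 D=7 ZF=0 PC=10
Step 19: PC=10 exec 'MOV A, 5'. After: A=5 B=4 C=1 D=7 ZF=0 PC=11
Step 20: PC=11 exec 'MOV D, 5'. After: A=5 B=4 C=1 D=5 ZF=0 PC=12
Step 21: PC=12 exec 'ADD B, 6'. After: A=5 B=10 C=1 D=5 ZF=0 PC=13
Step 22: PC=13 exec 'HALT'. After: A=5 B=10 C=1 D=5 ZF=0 PC=13 HALTED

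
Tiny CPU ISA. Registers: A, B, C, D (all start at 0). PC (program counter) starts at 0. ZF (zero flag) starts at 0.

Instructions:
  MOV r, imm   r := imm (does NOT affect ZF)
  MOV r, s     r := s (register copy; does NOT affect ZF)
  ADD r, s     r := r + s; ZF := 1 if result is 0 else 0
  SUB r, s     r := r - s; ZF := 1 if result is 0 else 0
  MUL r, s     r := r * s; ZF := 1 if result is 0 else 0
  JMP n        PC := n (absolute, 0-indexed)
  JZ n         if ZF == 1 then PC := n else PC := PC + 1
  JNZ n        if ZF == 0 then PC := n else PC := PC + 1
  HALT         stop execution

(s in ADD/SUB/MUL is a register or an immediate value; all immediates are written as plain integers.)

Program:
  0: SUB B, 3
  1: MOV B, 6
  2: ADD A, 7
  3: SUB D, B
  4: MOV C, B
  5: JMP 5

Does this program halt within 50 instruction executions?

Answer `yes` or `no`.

Step 1: PC=0 exec 'SUB B, 3'. After: A=0 B=-3 C=0 D=0 ZF=0 PC=1
Step 2: PC=1 exec 'MOV B, 6'. After: A=0 B=6 C=0 D=0 ZF=0 PC=2
Step 3: PC=2 exec 'ADD A, 7'. After: A=7 B=6 C=0 D=0 ZF=0 PC=3
Step 4: PC=3 exec 'SUB D, B'. After: A=7 B=6 C=0 D=-6 ZF=0 PC=4
Step 5: PC=4 exec 'MOV C, B'. After: A=7 B=6 C=6 D=-6 ZF=0 PC=5
Step 6: PC=5 exec 'JMP 5'. After: A=7 B=6 C=6 D=-6 ZF=0 PC=5
State after step 6 equals state after step 5: the program is in a cycle of length 1 and will never halt.

Answer: no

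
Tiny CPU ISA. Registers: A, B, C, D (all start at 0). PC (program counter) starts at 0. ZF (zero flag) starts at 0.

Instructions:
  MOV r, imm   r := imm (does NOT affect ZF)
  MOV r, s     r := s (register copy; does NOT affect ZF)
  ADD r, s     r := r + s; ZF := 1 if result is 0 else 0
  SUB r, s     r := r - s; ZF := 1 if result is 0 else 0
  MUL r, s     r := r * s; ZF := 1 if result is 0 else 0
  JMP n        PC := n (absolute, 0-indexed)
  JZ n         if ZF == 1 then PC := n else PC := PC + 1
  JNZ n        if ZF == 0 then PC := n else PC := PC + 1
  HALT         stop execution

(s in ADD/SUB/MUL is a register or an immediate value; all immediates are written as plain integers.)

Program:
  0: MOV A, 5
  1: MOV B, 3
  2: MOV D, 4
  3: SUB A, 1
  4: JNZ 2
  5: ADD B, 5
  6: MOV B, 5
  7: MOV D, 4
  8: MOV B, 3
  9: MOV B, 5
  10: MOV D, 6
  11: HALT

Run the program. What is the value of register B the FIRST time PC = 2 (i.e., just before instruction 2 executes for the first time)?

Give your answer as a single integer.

Step 1: PC=0 exec 'MOV A, 5'. After: A=5 B=0 C=0 D=0 ZF=0 PC=1
Step 2: PC=1 exec 'MOV B, 3'. After: A=5 B=3 C=0 D=0 ZF=0 PC=2
First time PC=2: B=3

3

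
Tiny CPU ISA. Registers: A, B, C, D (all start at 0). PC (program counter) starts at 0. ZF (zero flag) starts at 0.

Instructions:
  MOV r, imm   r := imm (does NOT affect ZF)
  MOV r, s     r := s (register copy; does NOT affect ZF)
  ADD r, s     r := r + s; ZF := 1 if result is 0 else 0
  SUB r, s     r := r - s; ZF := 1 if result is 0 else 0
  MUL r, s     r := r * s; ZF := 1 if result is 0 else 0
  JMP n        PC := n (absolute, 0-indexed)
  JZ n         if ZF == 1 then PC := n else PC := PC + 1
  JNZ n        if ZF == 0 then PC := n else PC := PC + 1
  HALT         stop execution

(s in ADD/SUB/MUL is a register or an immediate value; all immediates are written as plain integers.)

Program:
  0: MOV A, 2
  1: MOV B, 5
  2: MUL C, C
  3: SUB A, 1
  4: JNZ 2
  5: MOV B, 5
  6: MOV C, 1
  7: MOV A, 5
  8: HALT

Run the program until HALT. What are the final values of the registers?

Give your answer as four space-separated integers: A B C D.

Answer: 5 5 1 0

Derivation:
Step 1: PC=0 exec 'MOV A, 2'. After: A=2 B=0 C=0 D=0 ZF=0 PC=1
Step 2: PC=1 exec 'MOV B, 5'. After: A=2 B=5 C=0 D=0 ZF=0 PC=2
Step 3: PC=2 exec 'MUL C, C'. After: A=2 B=5 C=0 D=0 ZF=1 PC=3
Step 4: PC=3 exec 'SUB A, 1'. After: A=1 B=5 C=0 D=0 ZF=0 PC=4
Step 5: PC=4 exec 'JNZ 2'. After: A=1 B=5 C=0 D=0 ZF=0 PC=2
Step 6: PC=2 exec 'MUL C, C'. After: A=1 B=5 C=0 D=0 ZF=1 PC=3
Step 7: PC=3 exec 'SUB A, 1'. After: A=0 B=5 C=0 D=0 ZF=1 PC=4
Step 8: PC=4 exec 'JNZ 2'. After: A=0 B=5 C=0 D=0 ZF=1 PC=5
Step 9: PC=5 exec 'MOV B, 5'. After: A=0 B=5 C=0 D=0 ZF=1 PC=6
Step 10: PC=6 exec 'MOV C, 1'. After: A=0 B=5 C=1 D=0 ZF=1 PC=7
Step 11: PC=7 exec 'MOV A, 5'. After: A=5 B=5 C=1 D=0 ZF=1 PC=8
Step 12: PC=8 exec 'HALT'. After: A=5 B=5 C=1 D=0 ZF=1 PC=8 HALTED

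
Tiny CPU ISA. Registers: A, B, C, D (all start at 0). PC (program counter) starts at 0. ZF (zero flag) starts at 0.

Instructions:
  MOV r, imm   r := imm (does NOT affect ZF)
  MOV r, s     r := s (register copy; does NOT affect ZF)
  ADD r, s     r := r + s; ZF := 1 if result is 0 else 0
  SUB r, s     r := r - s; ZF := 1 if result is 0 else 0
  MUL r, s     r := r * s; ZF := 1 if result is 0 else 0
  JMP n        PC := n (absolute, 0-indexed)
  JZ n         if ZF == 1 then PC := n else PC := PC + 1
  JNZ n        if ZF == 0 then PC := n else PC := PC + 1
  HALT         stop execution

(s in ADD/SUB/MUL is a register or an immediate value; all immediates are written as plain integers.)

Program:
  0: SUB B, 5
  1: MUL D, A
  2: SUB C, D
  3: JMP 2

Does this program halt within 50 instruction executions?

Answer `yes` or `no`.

Step 1: PC=0 exec 'SUB B, 5'. After: A=0 B=-5 C=0 D=0 ZF=0 PC=1
Step 2: PC=1 exec 'MUL D, A'. After: A=0 B=-5 C=0 D=0 ZF=1 PC=2
Step 3: PC=2 exec 'SUB C, D'. After: A=0 B=-5 C=0 D=0 ZF=1 PC=3
Step 4: PC=3 exec 'JMP 2'. After: A=0 B=-5 C=0 D=0 ZF=1 PC=2
State after step 4 equals state after step 2: the program is in a cycle of length 2 and will never halt.

Answer: no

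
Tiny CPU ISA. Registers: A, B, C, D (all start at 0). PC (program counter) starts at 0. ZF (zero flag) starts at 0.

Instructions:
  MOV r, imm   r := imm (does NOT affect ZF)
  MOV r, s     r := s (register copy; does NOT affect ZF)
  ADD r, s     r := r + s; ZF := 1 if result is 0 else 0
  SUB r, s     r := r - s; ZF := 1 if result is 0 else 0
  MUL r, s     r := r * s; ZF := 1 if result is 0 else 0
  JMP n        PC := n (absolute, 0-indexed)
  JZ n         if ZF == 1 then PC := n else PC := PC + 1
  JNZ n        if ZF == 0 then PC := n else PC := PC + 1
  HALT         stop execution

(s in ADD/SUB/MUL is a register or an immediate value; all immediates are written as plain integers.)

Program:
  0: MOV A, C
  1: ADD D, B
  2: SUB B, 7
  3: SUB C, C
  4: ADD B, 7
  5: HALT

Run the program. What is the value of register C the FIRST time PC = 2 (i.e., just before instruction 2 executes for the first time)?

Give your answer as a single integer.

Step 1: PC=0 exec 'MOV A, C'. After: A=0 B=0 C=0 D=0 ZF=0 PC=1
Step 2: PC=1 exec 'ADD D, B'. After: A=0 B=0 C=0 D=0 ZF=1 PC=2
First time PC=2: C=0

0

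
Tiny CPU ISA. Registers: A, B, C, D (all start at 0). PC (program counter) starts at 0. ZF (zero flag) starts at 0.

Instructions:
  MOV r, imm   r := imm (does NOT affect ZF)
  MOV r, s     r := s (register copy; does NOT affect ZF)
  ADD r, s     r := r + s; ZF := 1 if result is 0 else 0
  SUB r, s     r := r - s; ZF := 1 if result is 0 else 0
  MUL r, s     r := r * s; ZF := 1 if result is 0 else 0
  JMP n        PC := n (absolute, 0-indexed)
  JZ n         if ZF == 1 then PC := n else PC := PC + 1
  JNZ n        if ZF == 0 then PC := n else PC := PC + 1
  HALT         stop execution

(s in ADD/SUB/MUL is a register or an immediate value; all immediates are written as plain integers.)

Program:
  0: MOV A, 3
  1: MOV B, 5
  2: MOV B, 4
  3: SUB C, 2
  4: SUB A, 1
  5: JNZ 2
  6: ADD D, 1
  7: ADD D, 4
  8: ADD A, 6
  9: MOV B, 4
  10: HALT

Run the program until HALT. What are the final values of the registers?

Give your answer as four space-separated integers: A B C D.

Answer: 6 4 -6 5

Derivation:
Step 1: PC=0 exec 'MOV A, 3'. After: A=3 B=0 C=0 D=0 ZF=0 PC=1
Step 2: PC=1 exec 'MOV B, 5'. After: A=3 B=5 C=0 D=0 ZF=0 PC=2
Step 3: PC=2 exec 'MOV B, 4'. After: A=3 B=4 C=0 D=0 ZF=0 PC=3
Step 4: PC=3 exec 'SUB C, 2'. After: A=3 B=4 C=-2 D=0 ZF=0 PC=4
Step 5: PC=4 exec 'SUB A, 1'. After: A=2 B=4 C=-2 D=0 ZF=0 PC=5
Step 6: PC=5 exec 'JNZ 2'. After: A=2 B=4 C=-2 D=0 ZF=0 PC=2
Step 7: PC=2 exec 'MOV B, 4'. After: A=2 B=4 C=-2 D=0 ZF=0 PC=3
Step 8: PC=3 exec 'SUB C, 2'. After: A=2 B=4 C=-4 D=0 ZF=0 PC=4
Step 9: PC=4 exec 'SUB A, 1'. After: A=1 B=4 C=-4 D=0 ZF=0 PC=5
Step 10: PC=5 exec 'JNZ 2'. After: A=1 B=4 C=-4 D=0 ZF=0 PC=2
Step 11: PC=2 exec 'MOV B, 4'. After: A=1 B=4 C=-4 D=0 ZF=0 PC=3
Step 12: PC=3 exec 'SUB C, 2'. After: A=1 B=4 C=-6 D=0 ZF=0 PC=4
Step 13: PC=4 exec 'SUB A, 1'. After: A=0 B=4 C=-6 D=0 ZF=1 PC=5
Step 14: PC=5 exec 'JNZ 2'. After: A=0 B=4 C=-6 D=0 ZF=1 PC=6
Step 15: PC=6 exec 'ADD D, 1'. After: A=0 B=4 C=-6 D=1 ZF=0 PC=7
Step 16: PC=7 exec 'ADD D, 4'. After: A=0 B=4 C=-6 D=5 ZF=0 PC=8
Step 17: PC=8 exec 'ADD A, 6'. After: A=6 B=4 C=-6 D=5 ZF=0 PC=9
Step 18: PC=9 exec 'MOV B, 4'. After: A=6 B=4 C=-6 D=5 ZF=0 PC=10
Step 19: PC=10 exec 'HALT'. After: A=6 B=4 C=-6 D=5 ZF=0 PC=10 HALTED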